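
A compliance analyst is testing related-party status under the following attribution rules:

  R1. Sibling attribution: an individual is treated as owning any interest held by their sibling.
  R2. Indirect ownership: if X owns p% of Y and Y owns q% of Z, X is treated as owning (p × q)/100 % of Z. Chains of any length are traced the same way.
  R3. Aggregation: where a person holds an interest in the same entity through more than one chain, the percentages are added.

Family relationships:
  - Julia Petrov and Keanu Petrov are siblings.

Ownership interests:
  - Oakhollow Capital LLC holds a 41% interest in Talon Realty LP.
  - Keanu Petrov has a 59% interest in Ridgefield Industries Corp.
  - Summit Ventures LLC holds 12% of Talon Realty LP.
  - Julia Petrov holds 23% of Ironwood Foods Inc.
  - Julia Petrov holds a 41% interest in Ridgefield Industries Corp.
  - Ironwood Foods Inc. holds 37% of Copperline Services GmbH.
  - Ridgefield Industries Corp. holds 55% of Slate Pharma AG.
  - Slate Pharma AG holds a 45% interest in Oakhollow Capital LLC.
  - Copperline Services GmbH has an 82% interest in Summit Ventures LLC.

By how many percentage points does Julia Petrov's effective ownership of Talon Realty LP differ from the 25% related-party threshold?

14.015116

By sibling attribution (R1), Julia Petrov is treated as also owning Keanu Petrov's interest in Ridgefield Industries Corp, giving 41% + 59% = 100%.
Chain via Ironwood Foods Inc. → Copperline Services GmbH → Summit Ventures LLC (R2): 23% × 37% × 82% × 12% = 0.837384% of Talon Realty LP.
Chain via Ridgefield Industries Corp. → Slate Pharma AG → Oakhollow Capital LLC (R2): 100% × 55% × 45% × 41% = 10.1475% of Talon Realty LP.
Aggregating (R3): 0.837384% + 10.1475% = 10.984884%.
10.984884% falls short of the 25% threshold by 14.015116 percentage points.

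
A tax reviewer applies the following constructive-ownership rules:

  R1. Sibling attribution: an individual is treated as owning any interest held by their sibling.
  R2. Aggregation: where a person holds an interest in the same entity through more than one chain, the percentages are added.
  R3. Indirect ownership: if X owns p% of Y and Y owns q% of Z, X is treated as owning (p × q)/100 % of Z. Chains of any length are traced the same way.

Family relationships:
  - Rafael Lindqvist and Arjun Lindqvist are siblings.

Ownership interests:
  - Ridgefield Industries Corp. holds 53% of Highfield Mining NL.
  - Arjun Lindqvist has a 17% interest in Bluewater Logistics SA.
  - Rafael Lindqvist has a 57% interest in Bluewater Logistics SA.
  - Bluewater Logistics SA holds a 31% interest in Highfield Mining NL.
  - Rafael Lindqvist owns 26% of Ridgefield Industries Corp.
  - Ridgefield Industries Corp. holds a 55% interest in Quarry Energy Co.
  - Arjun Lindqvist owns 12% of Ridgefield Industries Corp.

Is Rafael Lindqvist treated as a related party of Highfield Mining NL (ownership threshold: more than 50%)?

By sibling attribution (R1), Rafael Lindqvist is treated as also owning Arjun Lindqvist's interest in Bluewater Logistics SA, giving 57% + 17% = 74%.
By sibling attribution (R1), Rafael Lindqvist is treated as also owning Arjun Lindqvist's interest in Ridgefield Industries Corp, giving 26% + 12% = 38%.
Chain via Bluewater Logistics SA (R3): 74% × 31% = 22.94% of Highfield Mining NL.
Chain via Ridgefield Industries Corp. (R3): 38% × 53% = 20.14% of Highfield Mining NL.
Aggregating (R2): 22.94% + 20.14% = 43.08%.
43.08% does not exceed the 50% threshold, so Rafael is not a related party to Highfield Mining NL.

No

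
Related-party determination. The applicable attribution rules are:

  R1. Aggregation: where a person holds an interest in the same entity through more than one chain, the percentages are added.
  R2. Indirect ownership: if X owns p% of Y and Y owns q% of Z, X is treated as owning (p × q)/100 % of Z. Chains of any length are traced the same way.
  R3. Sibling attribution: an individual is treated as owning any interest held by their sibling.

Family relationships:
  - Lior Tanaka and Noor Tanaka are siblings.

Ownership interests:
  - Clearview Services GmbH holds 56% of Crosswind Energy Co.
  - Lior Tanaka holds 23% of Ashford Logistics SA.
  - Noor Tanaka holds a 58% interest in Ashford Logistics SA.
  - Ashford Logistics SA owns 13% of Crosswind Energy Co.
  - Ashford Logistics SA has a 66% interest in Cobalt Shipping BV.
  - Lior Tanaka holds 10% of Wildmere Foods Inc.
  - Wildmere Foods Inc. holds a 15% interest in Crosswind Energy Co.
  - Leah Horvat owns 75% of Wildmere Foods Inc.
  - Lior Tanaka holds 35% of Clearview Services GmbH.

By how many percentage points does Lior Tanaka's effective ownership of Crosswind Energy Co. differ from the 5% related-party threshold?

26.63

By sibling attribution (R3), Lior Tanaka is treated as also owning Noor Tanaka's interest in Ashford Logistics SA, giving 23% + 58% = 81%.
Chain via Wildmere Foods Inc. (R2): 10% × 15% = 1.5% of Crosswind Energy Co.
Chain via Ashford Logistics SA (R2): 81% × 13% = 10.53% of Crosswind Energy Co.
Chain via Clearview Services GmbH (R2): 35% × 56% = 19.6% of Crosswind Energy Co.
Aggregating (R1): 1.5% + 10.53% + 19.6% = 31.63%.
31.63% exceeds the 5% threshold by 26.63 percentage points.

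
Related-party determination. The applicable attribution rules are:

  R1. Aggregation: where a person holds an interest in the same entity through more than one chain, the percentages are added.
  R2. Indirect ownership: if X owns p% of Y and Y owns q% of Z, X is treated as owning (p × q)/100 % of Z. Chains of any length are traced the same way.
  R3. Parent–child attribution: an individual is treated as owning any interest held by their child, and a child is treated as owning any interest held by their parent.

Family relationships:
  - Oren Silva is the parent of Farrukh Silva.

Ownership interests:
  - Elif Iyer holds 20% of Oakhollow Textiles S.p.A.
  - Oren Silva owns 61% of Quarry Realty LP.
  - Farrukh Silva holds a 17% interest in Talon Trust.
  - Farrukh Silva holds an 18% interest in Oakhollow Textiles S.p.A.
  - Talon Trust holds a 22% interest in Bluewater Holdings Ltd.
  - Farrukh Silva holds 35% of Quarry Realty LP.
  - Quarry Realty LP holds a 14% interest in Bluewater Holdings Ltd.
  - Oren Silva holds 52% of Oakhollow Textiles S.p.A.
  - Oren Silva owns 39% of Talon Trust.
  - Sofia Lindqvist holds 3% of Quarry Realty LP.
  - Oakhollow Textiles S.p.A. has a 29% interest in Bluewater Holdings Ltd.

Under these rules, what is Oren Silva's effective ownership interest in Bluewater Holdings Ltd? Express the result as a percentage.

46.06%

By parent–child attribution (R3), Oren Silva is treated as also owning Farrukh Silva's interest in Quarry Realty LP, giving 61% + 35% = 96%.
By parent–child attribution (R3), Oren Silva is treated as also owning Farrukh Silva's interest in Oakhollow Textiles S.p.A, giving 52% + 18% = 70%.
By parent–child attribution (R3), Oren Silva is treated as also owning Farrukh Silva's interest in Talon Trust, giving 39% + 17% = 56%.
Chain via Quarry Realty LP (R2): 96% × 14% = 13.44% of Bluewater Holdings Ltd.
Chain via Oakhollow Textiles S.p.A. (R2): 70% × 29% = 20.3% of Bluewater Holdings Ltd.
Chain via Talon Trust (R2): 56% × 22% = 12.32% of Bluewater Holdings Ltd.
Aggregating (R1): 13.44% + 20.3% + 12.32% = 46.06%.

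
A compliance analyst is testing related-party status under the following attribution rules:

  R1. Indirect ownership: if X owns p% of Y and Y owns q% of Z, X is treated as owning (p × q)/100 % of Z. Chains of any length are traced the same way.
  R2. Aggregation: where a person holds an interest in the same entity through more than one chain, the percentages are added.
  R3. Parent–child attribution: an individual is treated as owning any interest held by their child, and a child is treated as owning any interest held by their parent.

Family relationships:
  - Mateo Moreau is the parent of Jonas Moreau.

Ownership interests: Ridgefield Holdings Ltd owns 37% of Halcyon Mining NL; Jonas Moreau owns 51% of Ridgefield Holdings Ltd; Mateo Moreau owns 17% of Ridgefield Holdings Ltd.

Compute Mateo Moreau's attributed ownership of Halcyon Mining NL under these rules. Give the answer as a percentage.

25.16%

By parent–child attribution (R3), Mateo Moreau is treated as also owning Jonas Moreau's interest in Ridgefield Holdings Ltd, giving 17% + 51% = 68%.
Chain via Ridgefield Holdings Ltd (R1): 68% × 37% = 25.16% of Halcyon Mining NL.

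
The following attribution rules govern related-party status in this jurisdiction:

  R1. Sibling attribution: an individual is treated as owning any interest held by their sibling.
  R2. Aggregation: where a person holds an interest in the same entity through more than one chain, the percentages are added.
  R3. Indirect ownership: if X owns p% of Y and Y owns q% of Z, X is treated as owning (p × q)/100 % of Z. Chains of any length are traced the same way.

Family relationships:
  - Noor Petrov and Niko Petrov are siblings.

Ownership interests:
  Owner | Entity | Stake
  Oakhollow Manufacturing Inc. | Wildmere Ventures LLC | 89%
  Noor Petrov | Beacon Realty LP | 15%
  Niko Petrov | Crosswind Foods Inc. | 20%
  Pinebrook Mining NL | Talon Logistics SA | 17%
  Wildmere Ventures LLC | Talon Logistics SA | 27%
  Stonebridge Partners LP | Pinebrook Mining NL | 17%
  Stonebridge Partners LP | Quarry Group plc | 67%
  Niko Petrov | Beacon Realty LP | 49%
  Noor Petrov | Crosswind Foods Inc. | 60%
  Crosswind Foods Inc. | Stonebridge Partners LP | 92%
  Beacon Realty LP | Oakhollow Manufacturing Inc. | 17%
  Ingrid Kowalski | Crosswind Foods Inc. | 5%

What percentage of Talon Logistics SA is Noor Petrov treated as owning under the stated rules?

4.741504%

By sibling attribution (R1), Noor Petrov is treated as also owning Niko Petrov's interest in Beacon Realty LP, giving 15% + 49% = 64%.
By sibling attribution (R1), Noor Petrov is treated as also owning Niko Petrov's interest in Crosswind Foods Inc, giving 60% + 20% = 80%.
Chain via Beacon Realty LP → Oakhollow Manufacturing Inc. → Wildmere Ventures LLC (R3): 64% × 17% × 89% × 27% = 2.614464% of Talon Logistics SA.
Chain via Crosswind Foods Inc. → Stonebridge Partners LP → Pinebrook Mining NL (R3): 80% × 92% × 17% × 17% = 2.12704% of Talon Logistics SA.
Aggregating (R2): 2.614464% + 2.12704% = 4.741504%.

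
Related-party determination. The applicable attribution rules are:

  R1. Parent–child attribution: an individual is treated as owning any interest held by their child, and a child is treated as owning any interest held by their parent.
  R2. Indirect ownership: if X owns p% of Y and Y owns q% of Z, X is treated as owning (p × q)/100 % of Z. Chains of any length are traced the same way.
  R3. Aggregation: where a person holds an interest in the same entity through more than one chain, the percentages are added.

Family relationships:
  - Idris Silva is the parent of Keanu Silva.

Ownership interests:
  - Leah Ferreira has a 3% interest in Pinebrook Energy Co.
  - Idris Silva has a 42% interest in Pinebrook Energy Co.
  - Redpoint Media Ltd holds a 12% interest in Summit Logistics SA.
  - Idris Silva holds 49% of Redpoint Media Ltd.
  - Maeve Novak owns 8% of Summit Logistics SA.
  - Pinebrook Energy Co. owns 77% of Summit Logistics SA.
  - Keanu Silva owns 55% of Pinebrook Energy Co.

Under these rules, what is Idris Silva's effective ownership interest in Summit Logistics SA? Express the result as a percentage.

By parent–child attribution (R1), Idris Silva is treated as also owning Keanu Silva's interest in Pinebrook Energy Co, giving 42% + 55% = 97%.
Chain via Pinebrook Energy Co. (R2): 97% × 77% = 74.69% of Summit Logistics SA.
Chain via Redpoint Media Ltd (R2): 49% × 12% = 5.88% of Summit Logistics SA.
Aggregating (R3): 74.69% + 5.88% = 80.57%.

80.57%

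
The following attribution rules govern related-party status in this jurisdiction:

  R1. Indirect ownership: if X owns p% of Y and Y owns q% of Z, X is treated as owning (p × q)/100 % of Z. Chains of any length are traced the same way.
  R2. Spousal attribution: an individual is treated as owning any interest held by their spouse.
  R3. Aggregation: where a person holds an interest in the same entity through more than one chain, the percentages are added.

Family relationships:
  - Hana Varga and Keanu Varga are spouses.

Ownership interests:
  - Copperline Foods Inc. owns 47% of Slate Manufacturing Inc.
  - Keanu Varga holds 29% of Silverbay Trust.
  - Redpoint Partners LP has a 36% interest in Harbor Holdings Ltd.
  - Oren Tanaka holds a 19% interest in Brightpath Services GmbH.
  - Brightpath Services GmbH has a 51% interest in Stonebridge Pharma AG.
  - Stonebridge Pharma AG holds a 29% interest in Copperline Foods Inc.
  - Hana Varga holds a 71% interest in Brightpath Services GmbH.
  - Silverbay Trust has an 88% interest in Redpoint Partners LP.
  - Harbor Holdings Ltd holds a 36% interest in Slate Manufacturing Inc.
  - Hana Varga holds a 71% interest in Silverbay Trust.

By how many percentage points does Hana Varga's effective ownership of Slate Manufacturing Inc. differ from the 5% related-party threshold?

By spousal attribution (R2), Hana Varga is treated as also owning Keanu Varga's interest in Silverbay Trust, giving 71% + 29% = 100%.
Chain via Brightpath Services GmbH → Stonebridge Pharma AG → Copperline Foods Inc. (R1): 71% × 51% × 29% × 47% = 4.935423% of Slate Manufacturing Inc.
Chain via Silverbay Trust → Redpoint Partners LP → Harbor Holdings Ltd (R1): 100% × 88% × 36% × 36% = 11.4048% of Slate Manufacturing Inc.
Aggregating (R3): 4.935423% + 11.4048% = 16.340223%.
16.340223% exceeds the 5% threshold by 11.340223 percentage points.

11.340223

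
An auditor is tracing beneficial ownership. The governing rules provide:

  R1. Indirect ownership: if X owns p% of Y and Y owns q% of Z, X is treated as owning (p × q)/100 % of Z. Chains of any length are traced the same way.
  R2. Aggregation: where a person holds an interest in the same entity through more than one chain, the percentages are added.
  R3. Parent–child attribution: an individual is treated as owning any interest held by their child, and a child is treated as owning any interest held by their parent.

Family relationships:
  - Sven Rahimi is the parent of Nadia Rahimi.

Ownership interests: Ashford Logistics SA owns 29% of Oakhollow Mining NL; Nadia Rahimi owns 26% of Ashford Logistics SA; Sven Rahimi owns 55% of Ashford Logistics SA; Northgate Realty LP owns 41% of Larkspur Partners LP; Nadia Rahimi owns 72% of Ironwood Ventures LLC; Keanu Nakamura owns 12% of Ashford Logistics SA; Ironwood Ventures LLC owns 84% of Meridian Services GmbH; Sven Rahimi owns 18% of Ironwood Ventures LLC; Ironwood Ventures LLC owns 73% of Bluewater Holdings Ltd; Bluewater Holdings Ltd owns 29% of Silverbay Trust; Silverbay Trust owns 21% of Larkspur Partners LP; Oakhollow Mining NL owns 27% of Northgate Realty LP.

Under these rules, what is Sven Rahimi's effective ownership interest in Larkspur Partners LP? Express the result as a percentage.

6.601473%

By parent–child attribution (R3), Sven Rahimi is treated as also owning Nadia Rahimi's interest in Ironwood Ventures LLC, giving 18% + 72% = 90%.
By parent–child attribution (R3), Sven Rahimi is treated as also owning Nadia Rahimi's interest in Ashford Logistics SA, giving 55% + 26% = 81%.
Chain via Ironwood Ventures LLC → Bluewater Holdings Ltd → Silverbay Trust (R1): 90% × 73% × 29% × 21% = 4.00113% of Larkspur Partners LP.
Chain via Ashford Logistics SA → Oakhollow Mining NL → Northgate Realty LP (R1): 81% × 29% × 27% × 41% = 2.600343% of Larkspur Partners LP.
Aggregating (R2): 4.00113% + 2.600343% = 6.601473%.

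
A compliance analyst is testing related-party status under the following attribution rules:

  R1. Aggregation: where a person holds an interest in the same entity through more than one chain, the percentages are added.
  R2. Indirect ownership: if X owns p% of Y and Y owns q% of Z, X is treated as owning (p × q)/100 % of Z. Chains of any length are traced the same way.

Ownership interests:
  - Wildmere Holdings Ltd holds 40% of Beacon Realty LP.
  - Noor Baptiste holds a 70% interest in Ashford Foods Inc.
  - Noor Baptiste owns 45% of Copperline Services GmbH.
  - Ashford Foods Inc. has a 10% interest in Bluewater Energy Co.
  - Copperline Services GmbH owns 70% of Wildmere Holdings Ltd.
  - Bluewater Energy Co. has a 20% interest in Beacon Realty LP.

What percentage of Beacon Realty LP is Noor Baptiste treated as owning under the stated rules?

14%

Chain via Copperline Services GmbH → Wildmere Holdings Ltd (R2): 45% × 70% × 40% = 12.6% of Beacon Realty LP.
Chain via Ashford Foods Inc. → Bluewater Energy Co. (R2): 70% × 10% × 20% = 1.4% of Beacon Realty LP.
Aggregating (R1): 12.6% + 1.4% = 14%.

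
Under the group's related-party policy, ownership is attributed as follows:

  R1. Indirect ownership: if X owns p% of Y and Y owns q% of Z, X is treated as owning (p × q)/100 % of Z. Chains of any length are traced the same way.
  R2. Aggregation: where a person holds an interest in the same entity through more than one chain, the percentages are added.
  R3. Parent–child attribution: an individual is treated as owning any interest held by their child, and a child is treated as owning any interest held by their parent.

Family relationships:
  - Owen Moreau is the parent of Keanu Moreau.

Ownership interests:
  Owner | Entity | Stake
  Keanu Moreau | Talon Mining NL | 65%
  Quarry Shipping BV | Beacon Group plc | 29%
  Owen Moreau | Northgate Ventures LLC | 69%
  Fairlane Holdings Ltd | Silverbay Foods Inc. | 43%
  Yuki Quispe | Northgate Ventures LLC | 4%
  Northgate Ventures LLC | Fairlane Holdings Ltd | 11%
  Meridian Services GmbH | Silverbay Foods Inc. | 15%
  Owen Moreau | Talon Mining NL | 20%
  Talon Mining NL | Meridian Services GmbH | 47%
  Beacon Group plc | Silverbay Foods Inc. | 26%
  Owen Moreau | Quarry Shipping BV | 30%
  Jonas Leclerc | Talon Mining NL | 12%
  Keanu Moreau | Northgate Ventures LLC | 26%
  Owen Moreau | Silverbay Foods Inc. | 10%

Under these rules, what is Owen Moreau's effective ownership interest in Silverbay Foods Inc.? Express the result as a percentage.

By parent–child attribution (R3), Owen Moreau is treated as also owning Keanu Moreau's interest in Talon Mining NL, giving 20% + 65% = 85%.
By parent–child attribution (R3), Owen Moreau is treated as also owning Keanu Moreau's interest in Northgate Ventures LLC, giving 69% + 26% = 95%.
Chain via Talon Mining NL → Meridian Services GmbH (R1): 85% × 47% × 15% = 5.9925% of Silverbay Foods Inc.
Chain via Quarry Shipping BV → Beacon Group plc (R1): 30% × 29% × 26% = 2.262% of Silverbay Foods Inc.
Chain via Northgate Ventures LLC → Fairlane Holdings Ltd (R1): 95% × 11% × 43% = 4.4935% of Silverbay Foods Inc.
Direct interest in Silverbay Foods Inc: 10%.
Aggregating (R2): 5.9925% + 2.262% + 4.4935% + 10% = 22.748%.

22.748%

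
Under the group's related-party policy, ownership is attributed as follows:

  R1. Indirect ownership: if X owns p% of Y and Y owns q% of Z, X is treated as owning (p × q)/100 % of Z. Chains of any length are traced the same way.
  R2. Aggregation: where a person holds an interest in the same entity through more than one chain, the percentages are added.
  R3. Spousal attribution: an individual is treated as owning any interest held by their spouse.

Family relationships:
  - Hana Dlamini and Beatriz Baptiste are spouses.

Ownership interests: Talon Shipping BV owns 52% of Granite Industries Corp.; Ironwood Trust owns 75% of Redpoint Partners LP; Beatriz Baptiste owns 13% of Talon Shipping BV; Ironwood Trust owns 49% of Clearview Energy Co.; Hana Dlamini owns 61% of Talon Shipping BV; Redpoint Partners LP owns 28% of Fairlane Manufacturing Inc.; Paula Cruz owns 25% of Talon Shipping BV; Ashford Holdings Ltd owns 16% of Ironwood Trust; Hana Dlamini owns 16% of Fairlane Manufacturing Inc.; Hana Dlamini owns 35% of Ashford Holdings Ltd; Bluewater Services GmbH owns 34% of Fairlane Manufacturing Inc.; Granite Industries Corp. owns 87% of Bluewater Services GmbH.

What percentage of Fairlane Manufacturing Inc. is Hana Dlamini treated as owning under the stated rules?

28.558384%

By spousal attribution (R3), Hana Dlamini is treated as also owning Beatriz Baptiste's interest in Talon Shipping BV, giving 61% + 13% = 74%.
Chain via Talon Shipping BV → Granite Industries Corp. → Bluewater Services GmbH (R1): 74% × 52% × 87% × 34% = 11.382384% of Fairlane Manufacturing Inc.
Chain via Ashford Holdings Ltd → Ironwood Trust → Redpoint Partners LP (R1): 35% × 16% × 75% × 28% = 1.176% of Fairlane Manufacturing Inc.
Direct interest in Fairlane Manufacturing Inc: 16%.
Aggregating (R2): 11.382384% + 1.176% + 16% = 28.558384%.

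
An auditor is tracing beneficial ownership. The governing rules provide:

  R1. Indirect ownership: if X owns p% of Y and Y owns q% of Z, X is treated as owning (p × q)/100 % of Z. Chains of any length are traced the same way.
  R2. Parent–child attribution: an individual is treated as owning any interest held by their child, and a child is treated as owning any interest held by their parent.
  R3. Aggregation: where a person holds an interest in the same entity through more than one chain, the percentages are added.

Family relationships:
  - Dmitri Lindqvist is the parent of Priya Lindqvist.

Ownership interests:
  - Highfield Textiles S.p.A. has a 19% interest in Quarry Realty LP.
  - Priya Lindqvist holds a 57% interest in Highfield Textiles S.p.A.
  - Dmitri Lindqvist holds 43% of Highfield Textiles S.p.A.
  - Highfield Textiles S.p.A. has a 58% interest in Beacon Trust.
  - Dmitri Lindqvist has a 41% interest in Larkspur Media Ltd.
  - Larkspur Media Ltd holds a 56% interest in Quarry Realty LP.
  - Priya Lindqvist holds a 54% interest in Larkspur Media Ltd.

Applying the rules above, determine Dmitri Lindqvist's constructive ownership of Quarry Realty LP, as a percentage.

By parent–child attribution (R2), Dmitri Lindqvist is treated as also owning Priya Lindqvist's interest in Highfield Textiles S.p.A, giving 43% + 57% = 100%.
By parent–child attribution (R2), Dmitri Lindqvist is treated as also owning Priya Lindqvist's interest in Larkspur Media Ltd, giving 41% + 54% = 95%.
Chain via Highfield Textiles S.p.A. (R1): 100% × 19% = 19% of Quarry Realty LP.
Chain via Larkspur Media Ltd (R1): 95% × 56% = 53.2% of Quarry Realty LP.
Aggregating (R3): 19% + 53.2% = 72.2%.

72.2%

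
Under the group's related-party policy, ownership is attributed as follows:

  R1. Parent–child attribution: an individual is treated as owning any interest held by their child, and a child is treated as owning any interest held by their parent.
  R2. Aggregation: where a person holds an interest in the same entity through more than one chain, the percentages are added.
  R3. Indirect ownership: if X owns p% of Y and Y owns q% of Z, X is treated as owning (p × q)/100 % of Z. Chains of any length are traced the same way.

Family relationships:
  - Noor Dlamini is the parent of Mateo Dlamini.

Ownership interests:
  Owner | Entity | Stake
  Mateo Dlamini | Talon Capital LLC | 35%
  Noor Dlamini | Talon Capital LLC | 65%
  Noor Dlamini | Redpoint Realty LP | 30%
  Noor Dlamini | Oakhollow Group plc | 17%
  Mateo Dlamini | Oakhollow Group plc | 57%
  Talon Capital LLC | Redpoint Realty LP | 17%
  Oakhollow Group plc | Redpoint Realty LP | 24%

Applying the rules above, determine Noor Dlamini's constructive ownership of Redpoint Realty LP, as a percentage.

64.76%

By parent–child attribution (R1), Noor Dlamini is treated as also owning Mateo Dlamini's interest in Talon Capital LLC, giving 65% + 35% = 100%.
By parent–child attribution (R1), Noor Dlamini is treated as also owning Mateo Dlamini's interest in Oakhollow Group plc, giving 17% + 57% = 74%.
Chain via Talon Capital LLC (R3): 100% × 17% = 17% of Redpoint Realty LP.
Chain via Oakhollow Group plc (R3): 74% × 24% = 17.76% of Redpoint Realty LP.
Direct interest in Redpoint Realty LP: 30%.
Aggregating (R2): 17% + 17.76% + 30% = 64.76%.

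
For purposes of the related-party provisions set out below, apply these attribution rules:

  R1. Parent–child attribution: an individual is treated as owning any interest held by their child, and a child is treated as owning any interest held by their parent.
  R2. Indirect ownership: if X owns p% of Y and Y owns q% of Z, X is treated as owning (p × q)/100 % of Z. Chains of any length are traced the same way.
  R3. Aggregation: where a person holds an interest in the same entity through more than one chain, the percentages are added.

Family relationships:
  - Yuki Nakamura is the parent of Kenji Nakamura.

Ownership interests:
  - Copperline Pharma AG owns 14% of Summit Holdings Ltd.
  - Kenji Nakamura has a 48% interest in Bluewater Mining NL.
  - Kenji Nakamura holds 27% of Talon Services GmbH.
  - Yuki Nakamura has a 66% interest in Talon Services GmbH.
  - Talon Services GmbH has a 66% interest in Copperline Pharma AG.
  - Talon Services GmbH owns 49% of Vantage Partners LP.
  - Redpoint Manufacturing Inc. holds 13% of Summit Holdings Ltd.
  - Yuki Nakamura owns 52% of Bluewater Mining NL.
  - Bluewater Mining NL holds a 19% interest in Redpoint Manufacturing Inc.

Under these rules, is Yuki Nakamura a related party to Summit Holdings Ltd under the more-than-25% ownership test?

No

By parent–child attribution (R1), Yuki Nakamura is treated as also owning Kenji Nakamura's interest in Talon Services GmbH, giving 66% + 27% = 93%.
By parent–child attribution (R1), Yuki Nakamura is treated as also owning Kenji Nakamura's interest in Bluewater Mining NL, giving 52% + 48% = 100%.
Chain via Talon Services GmbH → Copperline Pharma AG (R2): 93% × 66% × 14% = 8.5932% of Summit Holdings Ltd.
Chain via Bluewater Mining NL → Redpoint Manufacturing Inc. (R2): 100% × 19% × 13% = 2.47% of Summit Holdings Ltd.
Aggregating (R3): 8.5932% + 2.47% = 11.0632%.
11.0632% does not exceed the 25% threshold, so Yuki is not a related party to Summit Holdings Ltd.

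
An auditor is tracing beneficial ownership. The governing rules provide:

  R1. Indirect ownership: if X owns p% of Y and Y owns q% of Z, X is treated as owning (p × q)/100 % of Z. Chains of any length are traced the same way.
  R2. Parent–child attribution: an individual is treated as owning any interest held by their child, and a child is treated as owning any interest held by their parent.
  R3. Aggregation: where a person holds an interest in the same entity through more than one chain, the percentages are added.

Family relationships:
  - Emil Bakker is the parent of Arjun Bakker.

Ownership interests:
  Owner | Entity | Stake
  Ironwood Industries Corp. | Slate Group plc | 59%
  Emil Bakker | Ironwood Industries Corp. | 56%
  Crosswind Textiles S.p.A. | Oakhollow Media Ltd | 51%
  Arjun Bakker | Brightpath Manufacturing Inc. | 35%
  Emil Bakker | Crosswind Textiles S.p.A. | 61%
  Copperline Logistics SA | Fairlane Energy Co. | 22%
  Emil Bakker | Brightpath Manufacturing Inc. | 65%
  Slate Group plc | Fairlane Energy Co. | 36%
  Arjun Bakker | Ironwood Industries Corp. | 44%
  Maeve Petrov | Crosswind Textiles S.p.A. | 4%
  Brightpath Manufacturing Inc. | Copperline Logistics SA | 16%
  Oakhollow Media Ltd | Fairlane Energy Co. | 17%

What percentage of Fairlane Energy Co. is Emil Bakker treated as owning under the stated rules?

By parent–child attribution (R2), Emil Bakker is treated as also owning Arjun Bakker's interest in Ironwood Industries Corp, giving 56% + 44% = 100%.
By parent–child attribution (R2), Emil Bakker is treated as also owning Arjun Bakker's interest in Brightpath Manufacturing Inc, giving 65% + 35% = 100%.
Chain via Crosswind Textiles S.p.A. → Oakhollow Media Ltd (R1): 61% × 51% × 17% = 5.2887% of Fairlane Energy Co.
Chain via Ironwood Industries Corp. → Slate Group plc (R1): 100% × 59% × 36% = 21.24% of Fairlane Energy Co.
Chain via Brightpath Manufacturing Inc. → Copperline Logistics SA (R1): 100% × 16% × 22% = 3.52% of Fairlane Energy Co.
Aggregating (R3): 5.2887% + 21.24% + 3.52% = 30.0487%.

30.0487%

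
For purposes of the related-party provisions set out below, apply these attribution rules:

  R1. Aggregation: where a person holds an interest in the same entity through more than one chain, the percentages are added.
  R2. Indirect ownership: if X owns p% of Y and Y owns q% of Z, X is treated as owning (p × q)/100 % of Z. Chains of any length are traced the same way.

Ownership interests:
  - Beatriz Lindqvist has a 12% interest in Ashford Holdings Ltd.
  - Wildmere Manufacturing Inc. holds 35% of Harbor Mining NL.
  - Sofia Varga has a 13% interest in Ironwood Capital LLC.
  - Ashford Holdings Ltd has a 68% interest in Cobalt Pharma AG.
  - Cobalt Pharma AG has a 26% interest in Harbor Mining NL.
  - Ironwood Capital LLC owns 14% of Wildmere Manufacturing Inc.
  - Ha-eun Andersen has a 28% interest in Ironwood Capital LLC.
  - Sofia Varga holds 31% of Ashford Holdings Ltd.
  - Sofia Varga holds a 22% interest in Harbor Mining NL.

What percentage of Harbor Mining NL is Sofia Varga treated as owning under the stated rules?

28.1178%

Chain via Ashford Holdings Ltd → Cobalt Pharma AG (R2): 31% × 68% × 26% = 5.4808% of Harbor Mining NL.
Chain via Ironwood Capital LLC → Wildmere Manufacturing Inc. (R2): 13% × 14% × 35% = 0.637% of Harbor Mining NL.
Direct interest in Harbor Mining NL: 22%.
Aggregating (R1): 5.4808% + 0.637% + 22% = 28.1178%.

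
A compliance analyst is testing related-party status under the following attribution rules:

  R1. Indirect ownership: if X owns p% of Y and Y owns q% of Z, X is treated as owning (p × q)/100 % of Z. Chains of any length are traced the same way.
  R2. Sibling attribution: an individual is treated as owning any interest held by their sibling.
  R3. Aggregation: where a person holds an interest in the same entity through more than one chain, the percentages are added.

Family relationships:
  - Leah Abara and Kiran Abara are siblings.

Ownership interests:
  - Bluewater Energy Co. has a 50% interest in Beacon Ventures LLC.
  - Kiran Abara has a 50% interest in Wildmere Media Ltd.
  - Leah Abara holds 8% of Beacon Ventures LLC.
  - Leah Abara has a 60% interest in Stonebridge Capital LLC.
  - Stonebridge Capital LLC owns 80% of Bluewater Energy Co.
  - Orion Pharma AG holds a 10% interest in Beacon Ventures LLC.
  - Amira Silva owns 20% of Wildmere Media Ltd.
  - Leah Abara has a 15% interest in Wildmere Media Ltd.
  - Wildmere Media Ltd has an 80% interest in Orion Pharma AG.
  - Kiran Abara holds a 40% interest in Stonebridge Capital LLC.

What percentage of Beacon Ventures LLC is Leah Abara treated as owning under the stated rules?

53.2%

By sibling attribution (R2), Leah Abara is treated as also owning Kiran Abara's interest in Wildmere Media Ltd, giving 15% + 50% = 65%.
By sibling attribution (R2), Leah Abara is treated as also owning Kiran Abara's interest in Stonebridge Capital LLC, giving 60% + 40% = 100%.
Chain via Wildmere Media Ltd → Orion Pharma AG (R1): 65% × 80% × 10% = 5.2% of Beacon Ventures LLC.
Chain via Stonebridge Capital LLC → Bluewater Energy Co. (R1): 100% × 80% × 50% = 40% of Beacon Ventures LLC.
Direct interest in Beacon Ventures LLC: 8%.
Aggregating (R3): 5.2% + 40% + 8% = 53.2%.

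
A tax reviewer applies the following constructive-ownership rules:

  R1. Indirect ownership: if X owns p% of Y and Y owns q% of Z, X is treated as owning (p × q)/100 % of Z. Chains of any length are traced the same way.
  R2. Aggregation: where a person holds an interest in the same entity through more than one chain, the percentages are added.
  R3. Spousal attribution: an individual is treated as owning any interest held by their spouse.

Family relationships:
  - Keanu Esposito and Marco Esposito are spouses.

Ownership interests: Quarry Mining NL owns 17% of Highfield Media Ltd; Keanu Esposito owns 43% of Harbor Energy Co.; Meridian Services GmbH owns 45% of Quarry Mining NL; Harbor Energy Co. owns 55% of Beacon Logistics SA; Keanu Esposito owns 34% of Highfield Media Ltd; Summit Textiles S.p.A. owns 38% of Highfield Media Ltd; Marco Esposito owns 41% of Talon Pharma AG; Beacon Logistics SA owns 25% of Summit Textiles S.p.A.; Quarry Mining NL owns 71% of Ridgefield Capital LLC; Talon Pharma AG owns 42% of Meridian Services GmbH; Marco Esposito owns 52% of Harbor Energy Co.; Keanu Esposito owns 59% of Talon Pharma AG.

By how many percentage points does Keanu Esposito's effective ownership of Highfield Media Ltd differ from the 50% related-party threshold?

By spousal attribution (R3), Keanu Esposito is treated as also owning Marco Esposito's interest in Talon Pharma AG, giving 59% + 41% = 100%.
By spousal attribution (R3), Keanu Esposito is treated as also owning Marco Esposito's interest in Harbor Energy Co, giving 43% + 52% = 95%.
Chain via Talon Pharma AG → Meridian Services GmbH → Quarry Mining NL (R1): 100% × 42% × 45% × 17% = 3.213% of Highfield Media Ltd.
Chain via Harbor Energy Co. → Beacon Logistics SA → Summit Textiles S.p.A. (R1): 95% × 55% × 25% × 38% = 4.96375% of Highfield Media Ltd.
Direct interest in Highfield Media Ltd: 34%.
Aggregating (R2): 3.213% + 4.96375% + 34% = 42.17675%.
42.17675% falls short of the 50% threshold by 7.82325 percentage points.

7.82325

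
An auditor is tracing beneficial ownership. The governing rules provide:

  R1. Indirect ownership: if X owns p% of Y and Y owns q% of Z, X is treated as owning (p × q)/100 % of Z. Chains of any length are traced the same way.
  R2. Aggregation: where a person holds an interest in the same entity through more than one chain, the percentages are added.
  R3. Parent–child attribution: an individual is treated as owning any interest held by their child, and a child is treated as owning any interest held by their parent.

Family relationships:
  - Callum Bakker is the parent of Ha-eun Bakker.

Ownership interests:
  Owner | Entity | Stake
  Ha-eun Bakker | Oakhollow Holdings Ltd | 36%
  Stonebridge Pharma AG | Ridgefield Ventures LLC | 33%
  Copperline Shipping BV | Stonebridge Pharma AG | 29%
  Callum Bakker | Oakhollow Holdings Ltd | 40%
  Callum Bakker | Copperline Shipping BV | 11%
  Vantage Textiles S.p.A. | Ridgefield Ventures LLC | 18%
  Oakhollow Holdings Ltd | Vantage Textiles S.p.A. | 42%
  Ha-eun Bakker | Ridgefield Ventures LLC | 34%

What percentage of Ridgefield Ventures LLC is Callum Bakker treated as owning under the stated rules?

By parent–child attribution (R3), Callum Bakker is treated as also owning Ha-eun Bakker's interest in Oakhollow Holdings Ltd, giving 40% + 36% = 76%.
By parent–child attribution (R3), Callum Bakker is treated as owning Ha-eun Bakker's 34% interest in Ridgefield Ventures LLC.
Chain via Copperline Shipping BV → Stonebridge Pharma AG (R1): 11% × 29% × 33% = 1.0527% of Ridgefield Ventures LLC.
Chain via Oakhollow Holdings Ltd → Vantage Textiles S.p.A. (R1): 76% × 42% × 18% = 5.7456% of Ridgefield Ventures LLC.
Direct interest in Ridgefield Ventures LLC: 34%.
Aggregating (R2): 1.0527% + 5.7456% + 34% = 40.7983%.

40.7983%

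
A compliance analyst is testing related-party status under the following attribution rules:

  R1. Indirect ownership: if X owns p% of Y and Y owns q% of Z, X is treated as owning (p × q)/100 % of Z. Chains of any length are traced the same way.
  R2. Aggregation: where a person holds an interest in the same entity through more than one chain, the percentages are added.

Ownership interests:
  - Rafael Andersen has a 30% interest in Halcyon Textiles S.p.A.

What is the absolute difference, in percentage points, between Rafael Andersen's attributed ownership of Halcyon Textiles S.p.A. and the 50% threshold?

Direct interest in Halcyon Textiles S.p.A: 30%.
30% falls short of the 50% threshold by 20 percentage points.

20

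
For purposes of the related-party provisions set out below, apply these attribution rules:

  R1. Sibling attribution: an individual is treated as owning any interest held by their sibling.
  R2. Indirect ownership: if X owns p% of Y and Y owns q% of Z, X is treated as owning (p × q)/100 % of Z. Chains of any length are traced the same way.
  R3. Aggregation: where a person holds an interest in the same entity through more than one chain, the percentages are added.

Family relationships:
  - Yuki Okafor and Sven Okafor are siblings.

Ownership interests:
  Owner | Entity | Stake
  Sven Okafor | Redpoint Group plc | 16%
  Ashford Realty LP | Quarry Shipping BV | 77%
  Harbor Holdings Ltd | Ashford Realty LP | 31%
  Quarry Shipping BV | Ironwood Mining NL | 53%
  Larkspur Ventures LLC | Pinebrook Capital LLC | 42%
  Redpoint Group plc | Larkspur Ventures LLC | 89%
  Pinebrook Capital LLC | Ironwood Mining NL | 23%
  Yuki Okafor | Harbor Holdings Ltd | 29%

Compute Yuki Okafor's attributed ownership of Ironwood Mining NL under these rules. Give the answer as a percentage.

5.044403%

By sibling attribution (R1), Yuki Okafor is treated as owning Sven Okafor's 16% interest in Redpoint Group plc.
Chain via Harbor Holdings Ltd → Ashford Realty LP → Quarry Shipping BV (R2): 29% × 31% × 77% × 53% = 3.668819% of Ironwood Mining NL.
Chain via Redpoint Group plc → Larkspur Ventures LLC → Pinebrook Capital LLC (R2): 16% × 89% × 42% × 23% = 1.375584% of Ironwood Mining NL.
Aggregating (R3): 3.668819% + 1.375584% = 5.044403%.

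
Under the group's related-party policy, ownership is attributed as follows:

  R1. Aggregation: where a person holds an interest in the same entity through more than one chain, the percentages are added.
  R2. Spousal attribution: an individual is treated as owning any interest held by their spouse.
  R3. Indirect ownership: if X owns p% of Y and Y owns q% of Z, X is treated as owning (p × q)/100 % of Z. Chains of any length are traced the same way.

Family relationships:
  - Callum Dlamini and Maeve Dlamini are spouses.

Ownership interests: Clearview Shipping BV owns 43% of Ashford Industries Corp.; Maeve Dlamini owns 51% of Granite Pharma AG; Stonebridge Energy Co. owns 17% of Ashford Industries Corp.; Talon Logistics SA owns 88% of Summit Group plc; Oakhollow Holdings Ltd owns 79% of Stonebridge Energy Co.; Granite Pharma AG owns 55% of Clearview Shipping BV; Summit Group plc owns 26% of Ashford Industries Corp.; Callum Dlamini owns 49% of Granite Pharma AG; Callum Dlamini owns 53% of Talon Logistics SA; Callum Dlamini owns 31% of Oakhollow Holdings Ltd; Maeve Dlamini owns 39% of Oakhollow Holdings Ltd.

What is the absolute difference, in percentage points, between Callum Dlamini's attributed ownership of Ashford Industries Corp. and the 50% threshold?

By spousal attribution (R2), Callum Dlamini is treated as also owning Maeve Dlamini's interest in Granite Pharma AG, giving 49% + 51% = 100%.
By spousal attribution (R2), Callum Dlamini is treated as also owning Maeve Dlamini's interest in Oakhollow Holdings Ltd, giving 31% + 39% = 70%.
Chain via Granite Pharma AG → Clearview Shipping BV (R3): 100% × 55% × 43% = 23.65% of Ashford Industries Corp.
Chain via Talon Logistics SA → Summit Group plc (R3): 53% × 88% × 26% = 12.1264% of Ashford Industries Corp.
Chain via Oakhollow Holdings Ltd → Stonebridge Energy Co. (R3): 70% × 79% × 17% = 9.401% of Ashford Industries Corp.
Aggregating (R1): 23.65% + 12.1264% + 9.401% = 45.1774%.
45.1774% falls short of the 50% threshold by 4.8226 percentage points.

4.8226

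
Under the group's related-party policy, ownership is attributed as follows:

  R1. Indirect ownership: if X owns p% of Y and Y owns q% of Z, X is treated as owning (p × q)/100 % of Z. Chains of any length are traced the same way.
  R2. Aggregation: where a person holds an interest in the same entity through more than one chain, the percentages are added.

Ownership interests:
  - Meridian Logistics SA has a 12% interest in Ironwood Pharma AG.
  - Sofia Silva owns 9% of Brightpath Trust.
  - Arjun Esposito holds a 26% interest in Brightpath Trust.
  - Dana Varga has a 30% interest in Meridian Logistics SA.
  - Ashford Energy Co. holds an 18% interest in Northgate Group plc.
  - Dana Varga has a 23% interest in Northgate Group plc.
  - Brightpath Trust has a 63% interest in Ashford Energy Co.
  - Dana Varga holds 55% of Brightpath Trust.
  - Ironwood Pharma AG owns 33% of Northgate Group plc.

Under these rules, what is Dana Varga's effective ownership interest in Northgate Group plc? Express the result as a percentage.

30.425%

Chain via Brightpath Trust → Ashford Energy Co. (R1): 55% × 63% × 18% = 6.237% of Northgate Group plc.
Chain via Meridian Logistics SA → Ironwood Pharma AG (R1): 30% × 12% × 33% = 1.188% of Northgate Group plc.
Direct interest in Northgate Group plc: 23%.
Aggregating (R2): 6.237% + 1.188% + 23% = 30.425%.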